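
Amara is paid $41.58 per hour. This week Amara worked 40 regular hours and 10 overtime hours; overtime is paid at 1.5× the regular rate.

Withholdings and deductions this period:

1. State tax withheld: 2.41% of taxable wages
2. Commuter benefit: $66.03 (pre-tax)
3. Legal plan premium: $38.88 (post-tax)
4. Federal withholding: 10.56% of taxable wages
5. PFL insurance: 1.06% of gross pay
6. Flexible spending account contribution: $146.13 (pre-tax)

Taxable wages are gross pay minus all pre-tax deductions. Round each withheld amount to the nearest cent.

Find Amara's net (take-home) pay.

$1,742.53

Regular pay: 40 × $41.58 = $1,663.20
Overtime pay: 10 × $41.58 × 1.5 = $623.70
Gross pay = $1,663.20 + $623.70 = $2,286.90
Commuter benefit: $66.03
Flexible spending account contribution: $146.13
Pre-tax total = $66.03 + $146.13 = $212.16
Taxable wages = $2,286.90 − $212.16 = $2,074.74
Federal withholding: $2,074.74 × 0.1056 = $219.09
State tax withheld: $2,074.74 × 0.0241 = $50.00
PFL insurance: $2,286.90 × 0.0106 = $24.24
Legal plan premium: $38.88
Total deductions = $66.03 + $146.13 + $219.09 + $50.00 + $24.24 + $38.88 = $544.37
Net pay = $2,286.90 − $544.37 = $1,742.53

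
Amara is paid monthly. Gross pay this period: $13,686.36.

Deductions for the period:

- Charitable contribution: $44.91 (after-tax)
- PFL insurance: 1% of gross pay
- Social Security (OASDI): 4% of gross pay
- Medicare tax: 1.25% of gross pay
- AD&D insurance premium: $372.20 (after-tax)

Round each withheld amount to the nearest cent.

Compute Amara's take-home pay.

$12,413.86

Social Security (OASDI): $13,686.36 × 0.04 = $547.45
Medicare tax: $13,686.36 × 0.0125 = $171.08
PFL insurance: $13,686.36 × 0.01 = $136.86
AD&D insurance premium: $372.20
Charitable contribution: $44.91
Total deductions = $547.45 + $171.08 + $136.86 + $372.20 + $44.91 = $1,272.50
Net pay = $13,686.36 − $1,272.50 = $12,413.86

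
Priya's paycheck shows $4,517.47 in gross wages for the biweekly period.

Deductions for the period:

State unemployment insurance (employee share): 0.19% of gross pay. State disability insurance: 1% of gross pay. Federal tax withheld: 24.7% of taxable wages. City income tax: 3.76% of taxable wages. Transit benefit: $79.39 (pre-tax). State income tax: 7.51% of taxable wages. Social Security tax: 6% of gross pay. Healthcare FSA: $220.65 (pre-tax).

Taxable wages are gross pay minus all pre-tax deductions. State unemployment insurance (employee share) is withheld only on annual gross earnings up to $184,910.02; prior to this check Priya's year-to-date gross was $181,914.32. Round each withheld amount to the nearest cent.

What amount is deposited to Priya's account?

Healthcare FSA: $220.65
Transit benefit: $79.39
Pre-tax total = $220.65 + $79.39 = $300.04
Taxable wages = $4,517.47 − $300.04 = $4,217.43
State income tax: $4,217.43 × 0.0751 = $316.73
Federal tax withheld: $4,217.43 × 0.247 = $1,041.71
City income tax: $4,217.43 × 0.0376 = $158.58
State disability insurance: $4,517.47 × 0.01 = $45.17
State unemployment insurance (employee share): only $184,910.02 − $181,914.32 = $2,995.70 of this check is subject → $2,995.70 × 0.0019 = $5.69
Social Security tax: $4,517.47 × 0.06 = $271.05
Total deductions = $220.65 + $79.39 + $316.73 + $1,041.71 + $158.58 + $45.17 + $5.69 + $271.05 = $2,138.97
Net pay = $4,517.47 − $2,138.97 = $2,378.50

$2,378.50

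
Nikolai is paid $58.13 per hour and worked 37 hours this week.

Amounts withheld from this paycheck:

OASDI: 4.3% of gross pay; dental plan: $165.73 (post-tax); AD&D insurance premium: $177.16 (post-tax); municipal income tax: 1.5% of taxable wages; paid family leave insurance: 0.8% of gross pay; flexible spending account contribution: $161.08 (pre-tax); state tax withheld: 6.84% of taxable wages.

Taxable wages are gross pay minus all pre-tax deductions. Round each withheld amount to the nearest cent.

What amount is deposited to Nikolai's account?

Gross pay: 37 × $58.13 = $2150.81
Flexible spending account contribution: $161.08
Taxable wages = $2150.81 − $161.08 = $1989.73
State tax withheld: $1989.73 × 0.0684 = $136.10
Municipal income tax: $1989.73 × 0.015 = $29.85
OASDI: $2150.81 × 0.043 = $92.48
Paid family leave insurance: $2150.81 × 0.008 = $17.21
AD&D insurance premium: $177.16
Dental plan: $165.73
Total deductions = $161.08 + $136.10 + $29.85 + $92.48 + $17.21 + $177.16 + $165.73 = $779.61
Net pay = $2150.81 − $779.61 = $1371.20

$1371.20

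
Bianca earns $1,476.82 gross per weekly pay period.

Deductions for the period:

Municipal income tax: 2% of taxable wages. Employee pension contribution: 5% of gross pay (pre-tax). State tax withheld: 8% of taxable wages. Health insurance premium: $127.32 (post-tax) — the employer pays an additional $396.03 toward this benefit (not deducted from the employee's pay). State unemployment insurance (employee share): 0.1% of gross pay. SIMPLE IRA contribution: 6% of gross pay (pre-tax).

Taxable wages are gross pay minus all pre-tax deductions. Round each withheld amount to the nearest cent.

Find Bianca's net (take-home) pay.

$1,054.13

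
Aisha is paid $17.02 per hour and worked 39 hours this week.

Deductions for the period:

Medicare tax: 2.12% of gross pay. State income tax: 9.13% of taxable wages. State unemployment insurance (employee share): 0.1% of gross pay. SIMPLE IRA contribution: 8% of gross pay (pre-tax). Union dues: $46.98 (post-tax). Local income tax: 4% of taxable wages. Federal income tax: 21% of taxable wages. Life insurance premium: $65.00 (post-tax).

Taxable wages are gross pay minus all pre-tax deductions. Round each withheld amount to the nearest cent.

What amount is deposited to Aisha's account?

$275.54

Gross pay: 39 × $17.02 = $663.78
SIMPLE IRA contribution: $663.78 × 0.08 = $53.10
Taxable wages = $663.78 − $53.10 = $610.68
Local income tax: $610.68 × 0.04 = $24.43
Federal income tax: $610.68 × 0.21 = $128.24
State income tax: $610.68 × 0.0913 = $55.76
State unemployment insurance (employee share): $663.78 × 0.001 = $0.66
Medicare tax: $663.78 × 0.0212 = $14.07
Life insurance premium: $65.00
Union dues: $46.98
Total deductions = $53.10 + $24.43 + $128.24 + $55.76 + $0.66 + $14.07 + $65.00 + $46.98 = $388.24
Net pay = $663.78 − $388.24 = $275.54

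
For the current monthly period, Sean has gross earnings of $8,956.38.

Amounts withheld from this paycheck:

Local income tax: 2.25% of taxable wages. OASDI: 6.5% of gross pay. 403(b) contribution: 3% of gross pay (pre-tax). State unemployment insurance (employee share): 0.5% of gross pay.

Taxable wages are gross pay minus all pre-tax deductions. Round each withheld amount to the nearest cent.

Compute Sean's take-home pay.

$7,865.28

403(b) contribution: $8,956.38 × 0.03 = $268.69
Taxable wages = $8,956.38 − $268.69 = $8,687.69
Local income tax: $8,687.69 × 0.0225 = $195.47
OASDI: $8,956.38 × 0.065 = $582.16
State unemployment insurance (employee share): $8,956.38 × 0.005 = $44.78
Total deductions = $268.69 + $195.47 + $582.16 + $44.78 = $1,091.10
Net pay = $8,956.38 − $1,091.10 = $7,865.28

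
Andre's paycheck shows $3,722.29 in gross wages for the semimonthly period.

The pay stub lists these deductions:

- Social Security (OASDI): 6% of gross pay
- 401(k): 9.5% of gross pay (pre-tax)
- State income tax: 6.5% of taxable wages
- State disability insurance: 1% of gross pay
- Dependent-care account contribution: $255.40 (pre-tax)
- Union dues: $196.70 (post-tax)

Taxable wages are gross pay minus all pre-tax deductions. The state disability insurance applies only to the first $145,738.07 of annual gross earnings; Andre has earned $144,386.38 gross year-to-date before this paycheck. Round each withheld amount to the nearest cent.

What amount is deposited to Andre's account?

$2,477.35

401(k): $3,722.29 × 0.095 = $353.62
Dependent-care account contribution: $255.40
Pre-tax total = $353.62 + $255.40 = $609.02
Taxable wages = $3,722.29 − $609.02 = $3,113.27
State income tax: $3,113.27 × 0.065 = $202.36
Social Security (OASDI): $3,722.29 × 0.06 = $223.34
State disability insurance: only $145,738.07 − $144,386.38 = $1,351.69 of this check is subject → $1,351.69 × 0.01 = $13.52
Union dues: $196.70
Total deductions = $353.62 + $255.40 + $202.36 + $223.34 + $13.52 + $196.70 = $1,244.94
Net pay = $3,722.29 − $1,244.94 = $2,477.35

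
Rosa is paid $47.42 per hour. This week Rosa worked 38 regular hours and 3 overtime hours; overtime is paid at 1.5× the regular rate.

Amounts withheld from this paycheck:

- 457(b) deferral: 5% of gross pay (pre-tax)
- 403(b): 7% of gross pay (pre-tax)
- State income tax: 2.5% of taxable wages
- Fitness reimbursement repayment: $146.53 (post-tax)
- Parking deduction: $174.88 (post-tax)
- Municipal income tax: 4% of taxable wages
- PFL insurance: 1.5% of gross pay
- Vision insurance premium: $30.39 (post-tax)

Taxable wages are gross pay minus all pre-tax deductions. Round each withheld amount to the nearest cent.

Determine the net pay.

Regular pay: 38 × $47.42 = $1801.96
Overtime pay: 3 × $47.42 × 1.5 = $213.39
Gross pay = $1801.96 + $213.39 = $2015.35
457(b) deferral: $2015.35 × 0.05 = $100.77
403(b): $2015.35 × 0.07 = $141.07
Pre-tax total = $100.77 + $141.07 = $241.84
Taxable wages = $2015.35 − $241.84 = $1773.51
Municipal income tax: $1773.51 × 0.04 = $70.94
State income tax: $1773.51 × 0.025 = $44.34
PFL insurance: $2015.35 × 0.015 = $30.23
Parking deduction: $174.88
Fitness reimbursement repayment: $146.53
Vision insurance premium: $30.39
Total deductions = $100.77 + $141.07 + $70.94 + $44.34 + $30.23 + $174.88 + $146.53 + $30.39 = $739.15
Net pay = $2015.35 − $739.15 = $1276.20

$1276.20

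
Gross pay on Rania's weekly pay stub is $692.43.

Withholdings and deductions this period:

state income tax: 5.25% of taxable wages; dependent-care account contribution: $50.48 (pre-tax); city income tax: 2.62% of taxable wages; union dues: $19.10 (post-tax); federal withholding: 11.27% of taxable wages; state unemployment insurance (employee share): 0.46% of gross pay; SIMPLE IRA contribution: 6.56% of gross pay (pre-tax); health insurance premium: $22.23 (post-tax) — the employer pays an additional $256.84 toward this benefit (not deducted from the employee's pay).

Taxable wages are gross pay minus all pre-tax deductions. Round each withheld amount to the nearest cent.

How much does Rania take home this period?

$437.83

Dependent-care account contribution: $50.48
SIMPLE IRA contribution: $692.43 × 0.0656 = $45.42
Pre-tax total = $50.48 + $45.42 = $95.90
Taxable wages = $692.43 − $95.90 = $596.53
Federal withholding: $596.53 × 0.1127 = $67.23
State income tax: $596.53 × 0.0525 = $31.32
City income tax: $596.53 × 0.0262 = $15.63
State unemployment insurance (employee share): $692.43 × 0.0046 = $3.19
Union dues: $19.10
Health insurance premium: $22.23
(Employer's $256.84 toward health insurance premium is not withheld from the employee.)
Total deductions = $50.48 + $45.42 + $67.23 + $31.32 + $15.63 + $3.19 + $19.10 + $22.23 = $254.60
Net pay = $692.43 − $254.60 = $437.83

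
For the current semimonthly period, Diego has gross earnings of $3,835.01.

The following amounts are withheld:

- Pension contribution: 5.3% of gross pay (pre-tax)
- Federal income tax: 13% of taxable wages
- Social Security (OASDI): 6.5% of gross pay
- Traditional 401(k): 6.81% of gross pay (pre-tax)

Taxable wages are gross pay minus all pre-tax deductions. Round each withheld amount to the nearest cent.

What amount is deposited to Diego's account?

Traditional 401(k): $3,835.01 × 0.0681 = $261.16
Pension contribution: $3,835.01 × 0.053 = $203.26
Pre-tax total = $261.16 + $203.26 = $464.42
Taxable wages = $3,835.01 − $464.42 = $3,370.59
Federal income tax: $3,370.59 × 0.13 = $438.18
Social Security (OASDI): $3,835.01 × 0.065 = $249.28
Total deductions = $261.16 + $203.26 + $438.18 + $249.28 = $1,151.88
Net pay = $3,835.01 − $1,151.88 = $2,683.13

$2,683.13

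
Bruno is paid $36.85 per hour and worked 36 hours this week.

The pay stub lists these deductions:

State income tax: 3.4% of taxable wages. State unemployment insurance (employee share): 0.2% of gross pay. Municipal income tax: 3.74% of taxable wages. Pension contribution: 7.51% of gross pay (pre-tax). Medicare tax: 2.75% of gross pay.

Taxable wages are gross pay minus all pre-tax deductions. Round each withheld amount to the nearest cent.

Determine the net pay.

$1,100.23

Gross pay: 36 × $36.85 = $1,326.60
Pension contribution: $1,326.60 × 0.0751 = $99.63
Taxable wages = $1,326.60 − $99.63 = $1,226.97
State income tax: $1,226.97 × 0.034 = $41.72
Municipal income tax: $1,226.97 × 0.0374 = $45.89
State unemployment insurance (employee share): $1,326.60 × 0.002 = $2.65
Medicare tax: $1,326.60 × 0.0275 = $36.48
Total deductions = $99.63 + $41.72 + $45.89 + $2.65 + $36.48 = $226.37
Net pay = $1,326.60 − $226.37 = $1,100.23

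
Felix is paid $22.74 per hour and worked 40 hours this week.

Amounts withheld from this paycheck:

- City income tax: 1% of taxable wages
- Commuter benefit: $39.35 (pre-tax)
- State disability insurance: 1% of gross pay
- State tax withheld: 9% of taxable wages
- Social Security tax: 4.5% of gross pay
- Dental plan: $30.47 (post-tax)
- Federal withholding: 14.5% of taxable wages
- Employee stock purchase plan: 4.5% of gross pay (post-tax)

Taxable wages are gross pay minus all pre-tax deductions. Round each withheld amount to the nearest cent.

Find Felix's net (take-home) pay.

Gross pay: 40 × $22.74 = $909.60
Commuter benefit: $39.35
Taxable wages = $909.60 − $39.35 = $870.25
City income tax: $870.25 × 0.01 = $8.70
State tax withheld: $870.25 × 0.09 = $78.32
Federal withholding: $870.25 × 0.145 = $126.19
State disability insurance: $909.60 × 0.01 = $9.10
Social Security tax: $909.60 × 0.045 = $40.93
Dental plan: $30.47
Employee stock purchase plan: $909.60 × 0.045 = $40.93
Total deductions = $39.35 + $8.70 + $78.32 + $126.19 + $9.10 + $40.93 + $30.47 + $40.93 = $373.99
Net pay = $909.60 − $373.99 = $535.61

$535.61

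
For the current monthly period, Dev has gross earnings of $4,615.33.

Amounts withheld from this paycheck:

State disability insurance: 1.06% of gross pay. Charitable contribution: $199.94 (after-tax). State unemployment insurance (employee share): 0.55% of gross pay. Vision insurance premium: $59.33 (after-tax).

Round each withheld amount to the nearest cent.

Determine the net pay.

State unemployment insurance (employee share): $4,615.33 × 0.0055 = $25.38
State disability insurance: $4,615.33 × 0.0106 = $48.92
Vision insurance premium: $59.33
Charitable contribution: $199.94
Total deductions = $25.38 + $48.92 + $59.33 + $199.94 = $333.57
Net pay = $4,615.33 − $333.57 = $4,281.76

$4,281.76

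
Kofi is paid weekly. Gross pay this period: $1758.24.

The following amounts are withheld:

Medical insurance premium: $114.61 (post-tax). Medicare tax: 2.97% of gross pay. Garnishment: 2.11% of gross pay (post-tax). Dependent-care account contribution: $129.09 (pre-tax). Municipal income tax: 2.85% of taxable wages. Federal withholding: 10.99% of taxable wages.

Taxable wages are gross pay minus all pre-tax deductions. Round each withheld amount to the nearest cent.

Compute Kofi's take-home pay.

$1199.75

Dependent-care account contribution: $129.09
Taxable wages = $1758.24 − $129.09 = $1629.15
Municipal income tax: $1629.15 × 0.0285 = $46.43
Federal withholding: $1629.15 × 0.1099 = $179.04
Medicare tax: $1758.24 × 0.0297 = $52.22
Garnishment: $1758.24 × 0.0211 = $37.10
Medical insurance premium: $114.61
Total deductions = $129.09 + $46.43 + $179.04 + $52.22 + $37.10 + $114.61 = $558.49
Net pay = $1758.24 − $558.49 = $1199.75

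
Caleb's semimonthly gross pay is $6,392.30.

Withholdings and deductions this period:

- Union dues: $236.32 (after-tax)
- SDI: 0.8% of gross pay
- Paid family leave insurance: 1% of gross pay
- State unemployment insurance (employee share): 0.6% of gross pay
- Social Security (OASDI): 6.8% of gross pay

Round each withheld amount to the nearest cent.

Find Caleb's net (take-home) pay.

$5,567.89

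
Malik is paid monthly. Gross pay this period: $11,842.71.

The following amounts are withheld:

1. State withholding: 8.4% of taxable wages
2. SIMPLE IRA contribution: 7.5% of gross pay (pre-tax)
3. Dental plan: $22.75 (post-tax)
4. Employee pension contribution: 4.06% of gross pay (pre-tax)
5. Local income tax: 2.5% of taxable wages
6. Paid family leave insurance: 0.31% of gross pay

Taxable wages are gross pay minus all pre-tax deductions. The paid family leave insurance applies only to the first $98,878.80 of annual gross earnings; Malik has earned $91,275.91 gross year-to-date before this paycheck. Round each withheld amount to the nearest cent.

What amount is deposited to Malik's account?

Employee pension contribution: $11,842.71 × 0.0406 = $480.81
SIMPLE IRA contribution: $11,842.71 × 0.075 = $888.20
Pre-tax total = $480.81 + $888.20 = $1,369.01
Taxable wages = $11,842.71 − $1,369.01 = $10,473.70
Local income tax: $10,473.70 × 0.025 = $261.84
State withholding: $10,473.70 × 0.084 = $879.79
Paid family leave insurance: only $98,878.80 − $91,275.91 = $7,602.89 of this check is subject → $7,602.89 × 0.0031 = $23.57
Dental plan: $22.75
Total deductions = $480.81 + $888.20 + $261.84 + $879.79 + $23.57 + $22.75 = $2,556.96
Net pay = $11,842.71 − $2,556.96 = $9,285.75

$9,285.75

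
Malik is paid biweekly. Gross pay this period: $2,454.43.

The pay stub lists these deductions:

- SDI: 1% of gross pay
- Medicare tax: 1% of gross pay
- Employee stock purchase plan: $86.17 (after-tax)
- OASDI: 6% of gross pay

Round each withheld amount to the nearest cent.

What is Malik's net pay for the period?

$2,171.91

SDI: $2,454.43 × 0.01 = $24.54
OASDI: $2,454.43 × 0.06 = $147.27
Medicare tax: $2,454.43 × 0.01 = $24.54
Employee stock purchase plan: $86.17
Total deductions = $24.54 + $147.27 + $24.54 + $86.17 = $282.52
Net pay = $2,454.43 − $282.52 = $2,171.91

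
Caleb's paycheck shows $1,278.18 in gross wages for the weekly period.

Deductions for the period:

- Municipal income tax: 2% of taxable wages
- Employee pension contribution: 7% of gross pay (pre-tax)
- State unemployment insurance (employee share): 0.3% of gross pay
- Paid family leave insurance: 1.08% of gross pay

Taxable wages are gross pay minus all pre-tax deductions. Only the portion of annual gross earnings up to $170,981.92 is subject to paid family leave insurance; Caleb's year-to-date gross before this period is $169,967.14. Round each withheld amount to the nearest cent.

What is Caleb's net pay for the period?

$1,150.15

Employee pension contribution: $1,278.18 × 0.07 = $89.47
Taxable wages = $1,278.18 − $89.47 = $1,188.71
Municipal income tax: $1,188.71 × 0.02 = $23.77
Paid family leave insurance: only $170,981.92 − $169,967.14 = $1,014.78 of this check is subject → $1,014.78 × 0.0108 = $10.96
State unemployment insurance (employee share): $1,278.18 × 0.003 = $3.83
Total deductions = $89.47 + $23.77 + $10.96 + $3.83 = $128.03
Net pay = $1,278.18 − $128.03 = $1,150.15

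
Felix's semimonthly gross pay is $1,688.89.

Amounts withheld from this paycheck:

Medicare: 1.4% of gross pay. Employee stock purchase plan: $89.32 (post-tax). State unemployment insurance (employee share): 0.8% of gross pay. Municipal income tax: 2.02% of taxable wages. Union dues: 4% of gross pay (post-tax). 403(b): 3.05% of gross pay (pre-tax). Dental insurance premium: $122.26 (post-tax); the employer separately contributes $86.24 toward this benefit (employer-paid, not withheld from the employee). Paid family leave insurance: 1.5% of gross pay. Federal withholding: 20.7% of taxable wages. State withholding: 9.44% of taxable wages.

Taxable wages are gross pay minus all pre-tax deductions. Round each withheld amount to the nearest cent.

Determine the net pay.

$769.17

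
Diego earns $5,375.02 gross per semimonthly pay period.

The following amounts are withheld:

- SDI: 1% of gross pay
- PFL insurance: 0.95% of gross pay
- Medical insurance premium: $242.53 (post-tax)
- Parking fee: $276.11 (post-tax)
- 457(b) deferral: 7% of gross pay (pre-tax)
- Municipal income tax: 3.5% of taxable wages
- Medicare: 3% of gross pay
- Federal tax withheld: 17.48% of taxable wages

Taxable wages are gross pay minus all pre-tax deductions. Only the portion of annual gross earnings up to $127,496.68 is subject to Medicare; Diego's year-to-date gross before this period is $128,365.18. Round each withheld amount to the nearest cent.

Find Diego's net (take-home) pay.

$3,326.58

457(b) deferral: $5,375.02 × 0.07 = $376.25
Taxable wages = $5,375.02 − $376.25 = $4,998.77
Federal tax withheld: $4,998.77 × 0.1748 = $873.78
Municipal income tax: $4,998.77 × 0.035 = $174.96
PFL insurance: $5,375.02 × 0.0095 = $51.06
SDI: $5,375.02 × 0.01 = $53.75
Medicare: annual cap $127,496.68 already reached (YTD $128,365.18), so $0.00
Medical insurance premium: $242.53
Parking fee: $276.11
Total deductions = $376.25 + $873.78 + $174.96 + $51.06 + $53.75 + $0.00 + $242.53 + $276.11 = $2,048.44
Net pay = $5,375.02 − $2,048.44 = $3,326.58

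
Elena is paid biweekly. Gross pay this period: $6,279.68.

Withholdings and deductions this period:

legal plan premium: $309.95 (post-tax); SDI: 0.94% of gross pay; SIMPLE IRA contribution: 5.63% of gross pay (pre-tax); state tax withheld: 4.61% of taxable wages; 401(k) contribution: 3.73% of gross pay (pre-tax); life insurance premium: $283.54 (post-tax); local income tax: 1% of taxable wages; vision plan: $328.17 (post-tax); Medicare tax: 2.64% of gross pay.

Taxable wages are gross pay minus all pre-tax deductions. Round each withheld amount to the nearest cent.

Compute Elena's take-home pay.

401(k) contribution: $6,279.68 × 0.0373 = $234.23
SIMPLE IRA contribution: $6,279.68 × 0.0563 = $353.55
Pre-tax total = $234.23 + $353.55 = $587.78
Taxable wages = $6,279.68 − $587.78 = $5,691.90
Local income tax: $5,691.90 × 0.01 = $56.92
State tax withheld: $5,691.90 × 0.0461 = $262.40
SDI: $6,279.68 × 0.0094 = $59.03
Medicare tax: $6,279.68 × 0.0264 = $165.78
Life insurance premium: $283.54
Legal plan premium: $309.95
Vision plan: $328.17
Total deductions = $234.23 + $353.55 + $56.92 + $262.40 + $59.03 + $165.78 + $283.54 + $309.95 + $328.17 = $2,053.57
Net pay = $6,279.68 − $2,053.57 = $4,226.11

$4,226.11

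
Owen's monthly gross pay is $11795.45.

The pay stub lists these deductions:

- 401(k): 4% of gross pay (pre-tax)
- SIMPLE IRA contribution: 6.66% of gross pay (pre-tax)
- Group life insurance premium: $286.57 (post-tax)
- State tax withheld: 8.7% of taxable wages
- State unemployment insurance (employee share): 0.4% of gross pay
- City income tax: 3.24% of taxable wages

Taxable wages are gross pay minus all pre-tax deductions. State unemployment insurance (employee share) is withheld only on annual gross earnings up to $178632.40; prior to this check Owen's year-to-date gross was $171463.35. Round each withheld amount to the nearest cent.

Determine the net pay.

401(k): $11795.45 × 0.04 = $471.82
SIMPLE IRA contribution: $11795.45 × 0.0666 = $785.58
Pre-tax total = $471.82 + $785.58 = $1257.40
Taxable wages = $11795.45 − $1257.40 = $10538.05
State tax withheld: $10538.05 × 0.087 = $916.81
City income tax: $10538.05 × 0.0324 = $341.43
State unemployment insurance (employee share): only $178632.40 − $171463.35 = $7169.05 of this check is subject → $7169.05 × 0.004 = $28.68
Group life insurance premium: $286.57
Total deductions = $471.82 + $785.58 + $916.81 + $341.43 + $28.68 + $286.57 = $2830.89
Net pay = $11795.45 − $2830.89 = $8964.56

$8964.56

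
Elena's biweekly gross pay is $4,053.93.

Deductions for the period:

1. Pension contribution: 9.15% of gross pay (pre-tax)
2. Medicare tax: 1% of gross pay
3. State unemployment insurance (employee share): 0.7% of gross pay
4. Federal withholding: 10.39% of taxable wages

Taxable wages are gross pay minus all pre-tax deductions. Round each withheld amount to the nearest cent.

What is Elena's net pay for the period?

$3,231.42

Pension contribution: $4,053.93 × 0.0915 = $370.93
Taxable wages = $4,053.93 − $370.93 = $3,683.00
Federal withholding: $3,683.00 × 0.1039 = $382.66
State unemployment insurance (employee share): $4,053.93 × 0.007 = $28.38
Medicare tax: $4,053.93 × 0.01 = $40.54
Total deductions = $370.93 + $382.66 + $28.38 + $40.54 = $822.51
Net pay = $4,053.93 − $822.51 = $3,231.42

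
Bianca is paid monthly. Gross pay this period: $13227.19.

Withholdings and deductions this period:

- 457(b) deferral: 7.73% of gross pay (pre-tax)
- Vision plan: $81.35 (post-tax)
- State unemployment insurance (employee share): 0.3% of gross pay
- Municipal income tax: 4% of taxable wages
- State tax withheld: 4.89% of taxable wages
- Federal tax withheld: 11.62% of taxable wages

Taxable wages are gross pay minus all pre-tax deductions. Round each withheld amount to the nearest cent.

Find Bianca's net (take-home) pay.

457(b) deferral: $13227.19 × 0.0773 = $1022.46
Taxable wages = $13227.19 − $1022.46 = $12204.73
Municipal income tax: $12204.73 × 0.04 = $488.19
Federal tax withheld: $12204.73 × 0.1162 = $1418.19
State tax withheld: $12204.73 × 0.0489 = $596.81
State unemployment insurance (employee share): $13227.19 × 0.003 = $39.68
Vision plan: $81.35
Total deductions = $1022.46 + $488.19 + $1418.19 + $596.81 + $39.68 + $81.35 = $3646.68
Net pay = $13227.19 − $3646.68 = $9580.51

$9580.51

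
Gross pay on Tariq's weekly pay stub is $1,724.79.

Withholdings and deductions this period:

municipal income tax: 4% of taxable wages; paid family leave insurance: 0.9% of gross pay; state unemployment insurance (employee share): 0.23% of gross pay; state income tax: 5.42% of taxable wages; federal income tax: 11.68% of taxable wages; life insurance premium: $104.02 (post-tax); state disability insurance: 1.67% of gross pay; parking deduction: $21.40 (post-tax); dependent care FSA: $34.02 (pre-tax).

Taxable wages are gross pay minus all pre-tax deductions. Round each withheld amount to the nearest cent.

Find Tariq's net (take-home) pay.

$1,160.31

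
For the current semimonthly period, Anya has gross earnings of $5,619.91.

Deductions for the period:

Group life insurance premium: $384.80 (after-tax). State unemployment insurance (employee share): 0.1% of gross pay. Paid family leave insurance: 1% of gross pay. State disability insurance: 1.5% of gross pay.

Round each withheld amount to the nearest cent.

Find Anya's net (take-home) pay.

$5,088.99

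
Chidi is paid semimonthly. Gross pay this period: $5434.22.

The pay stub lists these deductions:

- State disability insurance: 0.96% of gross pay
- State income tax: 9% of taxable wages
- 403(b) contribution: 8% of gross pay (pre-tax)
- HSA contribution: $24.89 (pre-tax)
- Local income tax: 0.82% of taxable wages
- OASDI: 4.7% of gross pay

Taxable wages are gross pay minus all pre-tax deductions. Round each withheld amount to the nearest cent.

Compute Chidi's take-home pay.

$4178.51

403(b) contribution: $5434.22 × 0.08 = $434.74
HSA contribution: $24.89
Pre-tax total = $434.74 + $24.89 = $459.63
Taxable wages = $5434.22 − $459.63 = $4974.59
State income tax: $4974.59 × 0.09 = $447.71
Local income tax: $4974.59 × 0.0082 = $40.79
State disability insurance: $5434.22 × 0.0096 = $52.17
OASDI: $5434.22 × 0.047 = $255.41
Total deductions = $434.74 + $24.89 + $447.71 + $40.79 + $52.17 + $255.41 = $1255.71
Net pay = $5434.22 − $1255.71 = $4178.51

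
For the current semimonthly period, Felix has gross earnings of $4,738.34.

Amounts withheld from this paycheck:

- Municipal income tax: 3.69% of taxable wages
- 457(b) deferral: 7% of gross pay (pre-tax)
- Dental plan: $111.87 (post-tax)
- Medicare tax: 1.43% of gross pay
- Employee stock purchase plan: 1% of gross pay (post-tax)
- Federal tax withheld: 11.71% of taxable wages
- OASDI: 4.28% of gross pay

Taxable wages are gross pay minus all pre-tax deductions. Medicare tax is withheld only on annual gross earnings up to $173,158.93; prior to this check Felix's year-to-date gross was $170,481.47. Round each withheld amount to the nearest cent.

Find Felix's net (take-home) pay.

457(b) deferral: $4,738.34 × 0.07 = $331.68
Taxable wages = $4,738.34 − $331.68 = $4,406.66
Federal tax withheld: $4,406.66 × 0.1171 = $516.02
Municipal income tax: $4,406.66 × 0.0369 = $162.61
Medicare tax: only $173,158.93 − $170,481.47 = $2,677.46 of this check is subject → $2,677.46 × 0.0143 = $38.29
OASDI: $4,738.34 × 0.0428 = $202.80
Dental plan: $111.87
Employee stock purchase plan: $4,738.34 × 0.01 = $47.38
Total deductions = $331.68 + $516.02 + $162.61 + $38.29 + $202.80 + $111.87 + $47.38 = $1,410.65
Net pay = $4,738.34 − $1,410.65 = $3,327.69

$3,327.69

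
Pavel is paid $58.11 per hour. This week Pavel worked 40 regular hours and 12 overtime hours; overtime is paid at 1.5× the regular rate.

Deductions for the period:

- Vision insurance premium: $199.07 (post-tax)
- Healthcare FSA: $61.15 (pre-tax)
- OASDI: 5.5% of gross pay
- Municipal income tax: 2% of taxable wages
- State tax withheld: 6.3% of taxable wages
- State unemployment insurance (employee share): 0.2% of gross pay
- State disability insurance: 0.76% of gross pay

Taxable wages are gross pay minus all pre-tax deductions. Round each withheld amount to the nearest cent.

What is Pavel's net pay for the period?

$2,617.78

Regular pay: 40 × $58.11 = $2,324.40
Overtime pay: 12 × $58.11 × 1.5 = $1,045.98
Gross pay = $2,324.40 + $1,045.98 = $3,370.38
Healthcare FSA: $61.15
Taxable wages = $3,370.38 − $61.15 = $3,309.23
State tax withheld: $3,309.23 × 0.063 = $208.48
Municipal income tax: $3,309.23 × 0.02 = $66.18
State unemployment insurance (employee share): $3,370.38 × 0.002 = $6.74
State disability insurance: $3,370.38 × 0.0076 = $25.61
OASDI: $3,370.38 × 0.055 = $185.37
Vision insurance premium: $199.07
Total deductions = $61.15 + $208.48 + $66.18 + $6.74 + $25.61 + $185.37 + $199.07 = $752.60
Net pay = $3,370.38 − $752.60 = $2,617.78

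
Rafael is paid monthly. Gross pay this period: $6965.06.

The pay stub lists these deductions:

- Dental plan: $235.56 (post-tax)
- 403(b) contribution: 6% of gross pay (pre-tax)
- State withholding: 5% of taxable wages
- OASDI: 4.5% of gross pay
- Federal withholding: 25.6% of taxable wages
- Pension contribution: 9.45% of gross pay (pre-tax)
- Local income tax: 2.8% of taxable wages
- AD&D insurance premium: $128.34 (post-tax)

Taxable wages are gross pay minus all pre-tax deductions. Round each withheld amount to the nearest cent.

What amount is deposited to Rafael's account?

$3244.72

Pension contribution: $6965.06 × 0.0945 = $658.20
403(b) contribution: $6965.06 × 0.06 = $417.90
Pre-tax total = $658.20 + $417.90 = $1076.10
Taxable wages = $6965.06 − $1076.10 = $5888.96
Federal withholding: $5888.96 × 0.256 = $1507.57
Local income tax: $5888.96 × 0.028 = $164.89
State withholding: $5888.96 × 0.05 = $294.45
OASDI: $6965.06 × 0.045 = $313.43
Dental plan: $235.56
AD&D insurance premium: $128.34
Total deductions = $658.20 + $417.90 + $1507.57 + $164.89 + $294.45 + $313.43 + $235.56 + $128.34 = $3720.34
Net pay = $6965.06 − $3720.34 = $3244.72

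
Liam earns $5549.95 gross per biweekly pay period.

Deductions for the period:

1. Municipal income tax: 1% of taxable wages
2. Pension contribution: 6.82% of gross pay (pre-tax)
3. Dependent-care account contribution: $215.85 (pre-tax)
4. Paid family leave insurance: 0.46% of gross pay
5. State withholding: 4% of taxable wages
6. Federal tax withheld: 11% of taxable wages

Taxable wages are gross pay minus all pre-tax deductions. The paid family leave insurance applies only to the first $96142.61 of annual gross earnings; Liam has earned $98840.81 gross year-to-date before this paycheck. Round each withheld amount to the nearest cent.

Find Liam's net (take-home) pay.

$4162.70

Dependent-care account contribution: $215.85
Pension contribution: $5549.95 × 0.0682 = $378.51
Pre-tax total = $215.85 + $378.51 = $594.36
Taxable wages = $5549.95 − $594.36 = $4955.59
Federal tax withheld: $4955.59 × 0.11 = $545.11
State withholding: $4955.59 × 0.04 = $198.22
Municipal income tax: $4955.59 × 0.01 = $49.56
Paid family leave insurance: annual cap $96142.61 already reached (YTD $98840.81), so $0.00
Total deductions = $215.85 + $378.51 + $545.11 + $198.22 + $49.56 + $0.00 = $1387.25
Net pay = $5549.95 − $1387.25 = $4162.70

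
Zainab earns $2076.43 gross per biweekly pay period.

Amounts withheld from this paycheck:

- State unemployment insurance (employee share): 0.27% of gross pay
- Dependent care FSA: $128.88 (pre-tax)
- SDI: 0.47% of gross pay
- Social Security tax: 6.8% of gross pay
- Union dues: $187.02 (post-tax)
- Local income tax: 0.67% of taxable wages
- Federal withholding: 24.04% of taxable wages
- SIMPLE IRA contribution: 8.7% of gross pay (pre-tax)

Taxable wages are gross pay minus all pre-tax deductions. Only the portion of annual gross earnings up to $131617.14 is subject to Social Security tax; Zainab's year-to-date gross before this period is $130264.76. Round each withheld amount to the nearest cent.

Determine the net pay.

Dependent care FSA: $128.88
SIMPLE IRA contribution: $2076.43 × 0.087 = $180.65
Pre-tax total = $128.88 + $180.65 = $309.53
Taxable wages = $2076.43 − $309.53 = $1766.90
Federal withholding: $1766.90 × 0.2404 = $424.76
Local income tax: $1766.90 × 0.0067 = $11.84
Social Security tax: only $131617.14 − $130264.76 = $1352.38 of this check is subject → $1352.38 × 0.068 = $91.96
SDI: $2076.43 × 0.0047 = $9.76
State unemployment insurance (employee share): $2076.43 × 0.0027 = $5.61
Union dues: $187.02
Total deductions = $128.88 + $180.65 + $424.76 + $11.84 + $91.96 + $9.76 + $5.61 + $187.02 = $1040.48
Net pay = $2076.43 − $1040.48 = $1035.95

$1035.95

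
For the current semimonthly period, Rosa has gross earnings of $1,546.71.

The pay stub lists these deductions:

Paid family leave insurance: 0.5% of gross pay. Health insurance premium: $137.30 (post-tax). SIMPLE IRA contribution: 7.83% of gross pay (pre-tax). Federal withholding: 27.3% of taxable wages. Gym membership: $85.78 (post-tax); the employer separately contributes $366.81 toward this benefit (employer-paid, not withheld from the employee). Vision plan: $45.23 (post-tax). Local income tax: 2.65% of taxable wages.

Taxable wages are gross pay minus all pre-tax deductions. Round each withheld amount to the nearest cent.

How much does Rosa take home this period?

$722.59

SIMPLE IRA contribution: $1,546.71 × 0.0783 = $121.11
Taxable wages = $1,546.71 − $121.11 = $1,425.60
Local income tax: $1,425.60 × 0.0265 = $37.78
Federal withholding: $1,425.60 × 0.273 = $389.19
Paid family leave insurance: $1,546.71 × 0.005 = $7.73
Vision plan: $45.23
Health insurance premium: $137.30
Gym membership: $85.78
(Employer's $366.81 toward gym membership is not withheld from the employee.)
Total deductions = $121.11 + $37.78 + $389.19 + $7.73 + $45.23 + $137.30 + $85.78 = $824.12
Net pay = $1,546.71 − $824.12 = $722.59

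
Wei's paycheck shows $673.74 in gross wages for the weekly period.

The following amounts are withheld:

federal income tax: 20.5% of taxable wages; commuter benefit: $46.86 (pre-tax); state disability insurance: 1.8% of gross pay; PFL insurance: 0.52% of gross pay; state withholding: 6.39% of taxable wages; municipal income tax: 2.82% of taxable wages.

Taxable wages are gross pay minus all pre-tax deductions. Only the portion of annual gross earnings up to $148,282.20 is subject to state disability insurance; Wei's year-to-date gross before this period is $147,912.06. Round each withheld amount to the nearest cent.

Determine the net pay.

$430.47

Commuter benefit: $46.86
Taxable wages = $673.74 − $46.86 = $626.88
Federal income tax: $626.88 × 0.205 = $128.51
Municipal income tax: $626.88 × 0.0282 = $17.68
State withholding: $626.88 × 0.0639 = $40.06
PFL insurance: $673.74 × 0.0052 = $3.50
State disability insurance: only $148,282.20 − $147,912.06 = $370.14 of this check is subject → $370.14 × 0.018 = $6.66
Total deductions = $46.86 + $128.51 + $17.68 + $40.06 + $3.50 + $6.66 = $243.27
Net pay = $673.74 − $243.27 = $430.47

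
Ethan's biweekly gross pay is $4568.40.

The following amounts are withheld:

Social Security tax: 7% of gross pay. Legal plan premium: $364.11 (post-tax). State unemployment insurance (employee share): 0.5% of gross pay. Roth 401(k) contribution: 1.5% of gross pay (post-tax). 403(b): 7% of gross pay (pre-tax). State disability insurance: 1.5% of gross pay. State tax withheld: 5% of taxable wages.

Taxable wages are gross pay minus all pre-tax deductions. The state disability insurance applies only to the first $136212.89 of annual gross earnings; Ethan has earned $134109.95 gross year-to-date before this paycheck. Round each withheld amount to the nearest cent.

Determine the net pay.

403(b): $4568.40 × 0.07 = $319.79
Taxable wages = $4568.40 − $319.79 = $4248.61
State tax withheld: $4248.61 × 0.05 = $212.43
Social Security tax: $4568.40 × 0.07 = $319.79
State unemployment insurance (employee share): $4568.40 × 0.005 = $22.84
State disability insurance: only $136212.89 − $134109.95 = $2102.94 of this check is subject → $2102.94 × 0.015 = $31.54
Legal plan premium: $364.11
Roth 401(k) contribution: $4568.40 × 0.015 = $68.53
Total deductions = $319.79 + $212.43 + $319.79 + $22.84 + $31.54 + $364.11 + $68.53 = $1339.03
Net pay = $4568.40 − $1339.03 = $3229.37

$3229.37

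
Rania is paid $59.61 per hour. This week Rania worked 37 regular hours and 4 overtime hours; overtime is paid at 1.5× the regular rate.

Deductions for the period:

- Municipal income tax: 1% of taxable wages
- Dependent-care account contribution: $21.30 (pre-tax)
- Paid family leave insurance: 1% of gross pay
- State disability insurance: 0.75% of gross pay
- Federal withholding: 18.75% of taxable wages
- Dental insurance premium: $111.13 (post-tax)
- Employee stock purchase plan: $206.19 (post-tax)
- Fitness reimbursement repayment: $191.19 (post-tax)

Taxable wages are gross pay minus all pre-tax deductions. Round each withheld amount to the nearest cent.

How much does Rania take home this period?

Regular pay: 37 × $59.61 = $2205.57
Overtime pay: 4 × $59.61 × 1.5 = $357.66
Gross pay = $2205.57 + $357.66 = $2563.23
Dependent-care account contribution: $21.30
Taxable wages = $2563.23 − $21.30 = $2541.93
Municipal income tax: $2541.93 × 0.01 = $25.42
Federal withholding: $2541.93 × 0.1875 = $476.61
State disability insurance: $2563.23 × 0.0075 = $19.22
Paid family leave insurance: $2563.23 × 0.01 = $25.63
Employee stock purchase plan: $206.19
Dental insurance premium: $111.13
Fitness reimbursement repayment: $191.19
Total deductions = $21.30 + $25.42 + $476.61 + $19.22 + $25.63 + $206.19 + $111.13 + $191.19 = $1076.69
Net pay = $2563.23 − $1076.69 = $1486.54

$1486.54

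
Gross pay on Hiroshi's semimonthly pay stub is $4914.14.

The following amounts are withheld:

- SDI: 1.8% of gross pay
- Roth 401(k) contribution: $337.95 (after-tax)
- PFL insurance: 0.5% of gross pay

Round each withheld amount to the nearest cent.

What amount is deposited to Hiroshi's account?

$4463.17

SDI: $4914.14 × 0.018 = $88.45
PFL insurance: $4914.14 × 0.005 = $24.57
Roth 401(k) contribution: $337.95
Total deductions = $88.45 + $24.57 + $337.95 = $450.97
Net pay = $4914.14 − $450.97 = $4463.17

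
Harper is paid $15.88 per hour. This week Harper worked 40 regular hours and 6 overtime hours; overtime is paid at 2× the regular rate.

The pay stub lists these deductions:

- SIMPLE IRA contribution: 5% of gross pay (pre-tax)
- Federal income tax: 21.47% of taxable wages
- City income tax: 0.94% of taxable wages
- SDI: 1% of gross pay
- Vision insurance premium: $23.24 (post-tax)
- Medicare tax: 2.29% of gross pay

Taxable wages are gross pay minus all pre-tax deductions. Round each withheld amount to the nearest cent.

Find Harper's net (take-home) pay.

$558.26

Regular pay: 40 × $15.88 = $635.20
Overtime pay: 6 × $15.88 × 2 = $190.56
Gross pay = $635.20 + $190.56 = $825.76
SIMPLE IRA contribution: $825.76 × 0.05 = $41.29
Taxable wages = $825.76 − $41.29 = $784.47
Federal income tax: $784.47 × 0.2147 = $168.43
City income tax: $784.47 × 0.0094 = $7.37
SDI: $825.76 × 0.01 = $8.26
Medicare tax: $825.76 × 0.0229 = $18.91
Vision insurance premium: $23.24
Total deductions = $41.29 + $168.43 + $7.37 + $8.26 + $18.91 + $23.24 = $267.50
Net pay = $825.76 − $267.50 = $558.26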